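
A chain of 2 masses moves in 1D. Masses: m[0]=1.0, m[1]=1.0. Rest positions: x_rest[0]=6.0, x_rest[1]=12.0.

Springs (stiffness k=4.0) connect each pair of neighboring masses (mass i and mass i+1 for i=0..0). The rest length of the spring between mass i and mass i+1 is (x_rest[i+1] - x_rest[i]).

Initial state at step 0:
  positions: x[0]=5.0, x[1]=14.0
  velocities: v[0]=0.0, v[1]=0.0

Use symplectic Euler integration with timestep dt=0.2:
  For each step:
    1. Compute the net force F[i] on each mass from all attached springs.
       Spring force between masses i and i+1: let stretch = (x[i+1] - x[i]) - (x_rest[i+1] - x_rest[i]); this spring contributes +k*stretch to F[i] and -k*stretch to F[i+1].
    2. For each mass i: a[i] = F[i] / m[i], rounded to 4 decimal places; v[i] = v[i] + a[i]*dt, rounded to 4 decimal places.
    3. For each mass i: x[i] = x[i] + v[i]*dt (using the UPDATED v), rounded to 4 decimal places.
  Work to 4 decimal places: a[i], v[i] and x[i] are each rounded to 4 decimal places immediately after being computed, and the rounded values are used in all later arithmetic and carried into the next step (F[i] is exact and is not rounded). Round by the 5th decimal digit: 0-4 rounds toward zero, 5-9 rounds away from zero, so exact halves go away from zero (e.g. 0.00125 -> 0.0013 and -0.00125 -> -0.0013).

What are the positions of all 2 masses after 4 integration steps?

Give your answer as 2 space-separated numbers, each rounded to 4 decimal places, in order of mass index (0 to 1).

Answer: 7.8244 11.1756

Derivation:
Step 0: x=[5.0000 14.0000] v=[0.0000 0.0000]
Step 1: x=[5.4800 13.5200] v=[2.4000 -2.4000]
Step 2: x=[6.2864 12.7136] v=[4.0320 -4.0320]
Step 3: x=[7.1612 11.8388] v=[4.3738 -4.3738]
Step 4: x=[7.8244 11.1756] v=[3.3159 -3.3159]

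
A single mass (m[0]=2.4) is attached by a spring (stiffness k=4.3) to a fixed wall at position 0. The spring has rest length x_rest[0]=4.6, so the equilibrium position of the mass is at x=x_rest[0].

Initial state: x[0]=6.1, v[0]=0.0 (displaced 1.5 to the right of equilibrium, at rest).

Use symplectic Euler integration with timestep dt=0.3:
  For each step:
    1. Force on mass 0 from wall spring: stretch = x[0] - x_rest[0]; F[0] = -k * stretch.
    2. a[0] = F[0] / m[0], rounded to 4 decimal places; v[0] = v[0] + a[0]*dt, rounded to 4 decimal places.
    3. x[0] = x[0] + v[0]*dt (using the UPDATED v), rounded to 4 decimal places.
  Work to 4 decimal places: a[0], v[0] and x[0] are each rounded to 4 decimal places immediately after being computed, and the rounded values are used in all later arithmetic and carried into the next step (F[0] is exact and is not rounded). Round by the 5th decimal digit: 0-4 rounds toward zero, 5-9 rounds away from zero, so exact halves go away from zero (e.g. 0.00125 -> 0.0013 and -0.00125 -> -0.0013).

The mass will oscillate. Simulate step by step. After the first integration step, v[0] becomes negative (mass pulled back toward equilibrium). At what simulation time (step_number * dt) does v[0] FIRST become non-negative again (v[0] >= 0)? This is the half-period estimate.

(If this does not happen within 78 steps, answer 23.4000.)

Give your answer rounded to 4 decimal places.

Step 0: x=[6.1000] v=[0.0000]
Step 1: x=[5.8581] v=[-0.8063]
Step 2: x=[5.4134] v=[-1.4825]
Step 3: x=[4.8375] v=[-1.9197]
Step 4: x=[4.2233] v=[-2.0474]
Step 5: x=[3.6698] v=[-1.8449]
Step 6: x=[3.2663] v=[-1.3449]
Step 7: x=[3.0779] v=[-0.6281]
Step 8: x=[3.1349] v=[0.1900]
First v>=0 after going negative at step 8, time=2.4000

Answer: 2.4000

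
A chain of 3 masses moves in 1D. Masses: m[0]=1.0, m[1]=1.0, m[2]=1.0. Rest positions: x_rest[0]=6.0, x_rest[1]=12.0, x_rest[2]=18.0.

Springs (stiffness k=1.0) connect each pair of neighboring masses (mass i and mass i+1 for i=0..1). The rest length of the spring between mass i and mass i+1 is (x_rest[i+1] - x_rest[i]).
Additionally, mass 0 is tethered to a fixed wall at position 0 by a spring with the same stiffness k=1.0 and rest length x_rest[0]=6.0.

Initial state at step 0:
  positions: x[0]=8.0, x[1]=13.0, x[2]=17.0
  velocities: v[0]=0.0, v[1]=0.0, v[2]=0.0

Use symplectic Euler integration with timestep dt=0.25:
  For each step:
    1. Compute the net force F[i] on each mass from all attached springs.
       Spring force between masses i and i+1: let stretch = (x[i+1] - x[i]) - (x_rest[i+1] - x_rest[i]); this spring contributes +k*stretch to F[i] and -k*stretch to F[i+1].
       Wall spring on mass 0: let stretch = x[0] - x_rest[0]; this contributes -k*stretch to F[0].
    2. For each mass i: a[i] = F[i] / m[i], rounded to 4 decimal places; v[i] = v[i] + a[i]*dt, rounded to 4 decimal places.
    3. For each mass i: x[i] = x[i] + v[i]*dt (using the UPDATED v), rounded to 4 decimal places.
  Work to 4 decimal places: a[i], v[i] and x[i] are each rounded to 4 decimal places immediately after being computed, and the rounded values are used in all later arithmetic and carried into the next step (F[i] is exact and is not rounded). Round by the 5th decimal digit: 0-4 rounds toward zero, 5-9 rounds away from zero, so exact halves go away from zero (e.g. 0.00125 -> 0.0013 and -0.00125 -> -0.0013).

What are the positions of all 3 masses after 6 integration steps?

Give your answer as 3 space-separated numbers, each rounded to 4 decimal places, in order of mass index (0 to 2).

Answer: 5.2571 11.9577 18.8839

Derivation:
Step 0: x=[8.0000 13.0000 17.0000] v=[0.0000 0.0000 0.0000]
Step 1: x=[7.8125 12.9375 17.1250] v=[-0.7500 -0.2500 0.5000]
Step 2: x=[7.4570 12.8164 17.3633] v=[-1.4219 -0.4844 0.9531]
Step 3: x=[6.9704 12.6445 17.6924] v=[-1.9463 -0.6875 1.3164]
Step 4: x=[6.4028 12.4335 18.0810] v=[-2.2704 -0.8441 1.5544]
Step 5: x=[5.8120 12.1985 18.4916] v=[-2.3634 -0.9399 1.6425]
Step 6: x=[5.2571 11.9577 18.8839] v=[-2.2198 -0.9633 1.5692]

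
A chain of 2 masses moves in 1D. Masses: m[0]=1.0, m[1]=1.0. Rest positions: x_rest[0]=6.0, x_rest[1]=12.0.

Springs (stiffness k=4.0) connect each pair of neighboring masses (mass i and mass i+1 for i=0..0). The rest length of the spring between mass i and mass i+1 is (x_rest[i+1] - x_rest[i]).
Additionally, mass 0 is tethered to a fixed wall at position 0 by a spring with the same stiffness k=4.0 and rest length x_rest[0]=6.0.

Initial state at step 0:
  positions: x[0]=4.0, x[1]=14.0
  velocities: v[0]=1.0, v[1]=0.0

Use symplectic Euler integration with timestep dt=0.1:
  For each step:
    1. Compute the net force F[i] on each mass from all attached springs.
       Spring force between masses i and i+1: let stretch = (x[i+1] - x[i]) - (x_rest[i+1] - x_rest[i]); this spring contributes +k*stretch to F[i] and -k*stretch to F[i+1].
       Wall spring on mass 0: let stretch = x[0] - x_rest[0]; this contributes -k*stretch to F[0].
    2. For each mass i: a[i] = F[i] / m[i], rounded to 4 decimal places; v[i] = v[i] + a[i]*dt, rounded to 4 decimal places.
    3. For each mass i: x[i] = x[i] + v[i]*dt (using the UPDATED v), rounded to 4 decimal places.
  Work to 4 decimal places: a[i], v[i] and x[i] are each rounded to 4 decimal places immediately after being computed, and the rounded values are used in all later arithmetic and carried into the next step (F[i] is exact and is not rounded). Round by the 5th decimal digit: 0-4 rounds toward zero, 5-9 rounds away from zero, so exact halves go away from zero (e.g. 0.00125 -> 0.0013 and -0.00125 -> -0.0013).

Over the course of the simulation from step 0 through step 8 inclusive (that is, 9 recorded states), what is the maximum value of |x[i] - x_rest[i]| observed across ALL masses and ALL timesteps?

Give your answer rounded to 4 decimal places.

Answer: 2.6787

Derivation:
Step 0: x=[4.0000 14.0000] v=[1.0000 0.0000]
Step 1: x=[4.3400 13.8400] v=[3.4000 -1.6000]
Step 2: x=[4.8864 13.5400] v=[5.4640 -3.0000]
Step 3: x=[5.5835 13.1339] v=[6.9709 -4.0614]
Step 4: x=[6.3593 12.6657] v=[7.7577 -4.6816]
Step 5: x=[7.1330 12.1853] v=[7.7365 -4.8042]
Step 6: x=[7.8234 11.7428] v=[6.9042 -4.4251]
Step 7: x=[8.3577 11.3835] v=[5.3426 -3.5929]
Step 8: x=[8.6787 11.1432] v=[3.2098 -2.4032]
Max displacement = 2.6787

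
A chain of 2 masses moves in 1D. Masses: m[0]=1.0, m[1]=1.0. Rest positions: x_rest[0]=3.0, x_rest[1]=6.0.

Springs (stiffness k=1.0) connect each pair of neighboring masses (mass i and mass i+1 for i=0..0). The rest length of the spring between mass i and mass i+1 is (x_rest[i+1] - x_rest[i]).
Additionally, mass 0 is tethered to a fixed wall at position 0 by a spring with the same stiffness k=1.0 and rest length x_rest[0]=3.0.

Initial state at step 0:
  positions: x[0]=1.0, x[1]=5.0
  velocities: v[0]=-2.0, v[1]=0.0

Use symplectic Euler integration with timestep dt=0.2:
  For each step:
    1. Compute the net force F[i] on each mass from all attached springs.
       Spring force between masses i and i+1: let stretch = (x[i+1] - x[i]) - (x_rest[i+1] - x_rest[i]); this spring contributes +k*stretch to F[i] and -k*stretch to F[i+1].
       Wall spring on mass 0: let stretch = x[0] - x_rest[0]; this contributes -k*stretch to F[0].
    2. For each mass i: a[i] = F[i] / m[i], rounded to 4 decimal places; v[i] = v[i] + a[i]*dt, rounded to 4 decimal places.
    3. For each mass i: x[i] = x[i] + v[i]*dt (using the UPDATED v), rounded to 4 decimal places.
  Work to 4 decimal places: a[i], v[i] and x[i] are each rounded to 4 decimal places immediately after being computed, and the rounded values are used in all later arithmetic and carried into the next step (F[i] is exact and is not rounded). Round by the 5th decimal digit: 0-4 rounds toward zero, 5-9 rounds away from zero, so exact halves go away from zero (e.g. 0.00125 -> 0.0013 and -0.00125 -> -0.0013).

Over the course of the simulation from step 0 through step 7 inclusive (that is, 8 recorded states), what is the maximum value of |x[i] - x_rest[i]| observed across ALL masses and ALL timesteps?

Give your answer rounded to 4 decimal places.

Step 0: x=[1.0000 5.0000] v=[-2.0000 0.0000]
Step 1: x=[0.7200 4.9600] v=[-1.4000 -0.2000]
Step 2: x=[0.5808 4.8704] v=[-0.6960 -0.4480]
Step 3: x=[0.5900 4.7292] v=[0.0458 -0.7059]
Step 4: x=[0.7411 4.5425] v=[0.7556 -0.9337]
Step 5: x=[1.0146 4.3237] v=[1.3677 -1.0940]
Step 6: x=[1.3799 4.0925] v=[1.8266 -1.1558]
Step 7: x=[1.7985 3.8728] v=[2.0931 -1.0983]
Max displacement = 2.4192

Answer: 2.4192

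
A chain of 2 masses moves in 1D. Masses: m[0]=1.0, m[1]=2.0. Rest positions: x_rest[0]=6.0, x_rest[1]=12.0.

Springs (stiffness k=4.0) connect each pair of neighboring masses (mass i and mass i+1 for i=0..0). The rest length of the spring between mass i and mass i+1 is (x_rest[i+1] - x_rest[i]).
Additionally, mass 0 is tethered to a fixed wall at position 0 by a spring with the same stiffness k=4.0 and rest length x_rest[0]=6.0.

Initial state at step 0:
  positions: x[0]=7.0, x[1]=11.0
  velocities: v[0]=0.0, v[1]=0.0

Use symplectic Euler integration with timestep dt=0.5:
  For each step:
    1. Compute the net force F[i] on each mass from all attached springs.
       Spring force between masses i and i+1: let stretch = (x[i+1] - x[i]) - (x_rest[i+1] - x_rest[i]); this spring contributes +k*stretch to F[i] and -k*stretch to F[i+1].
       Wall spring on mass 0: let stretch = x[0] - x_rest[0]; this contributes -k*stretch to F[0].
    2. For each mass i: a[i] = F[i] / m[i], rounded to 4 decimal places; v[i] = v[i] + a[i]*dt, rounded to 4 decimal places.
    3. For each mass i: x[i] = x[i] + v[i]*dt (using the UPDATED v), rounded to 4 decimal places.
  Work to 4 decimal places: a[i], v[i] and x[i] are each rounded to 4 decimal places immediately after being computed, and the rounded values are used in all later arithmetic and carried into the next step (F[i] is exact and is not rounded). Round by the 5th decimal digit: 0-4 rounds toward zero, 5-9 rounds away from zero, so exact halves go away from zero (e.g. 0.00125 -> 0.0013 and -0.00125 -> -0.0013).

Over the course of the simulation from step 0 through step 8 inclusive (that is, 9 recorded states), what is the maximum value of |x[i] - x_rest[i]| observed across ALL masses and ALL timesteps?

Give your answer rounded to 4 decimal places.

Step 0: x=[7.0000 11.0000] v=[0.0000 0.0000]
Step 1: x=[4.0000 12.0000] v=[-6.0000 2.0000]
Step 2: x=[5.0000 12.0000] v=[2.0000 0.0000]
Step 3: x=[8.0000 11.5000] v=[6.0000 -1.0000]
Step 4: x=[6.5000 12.2500] v=[-3.0000 1.5000]
Step 5: x=[4.2500 13.1250] v=[-4.5000 1.7500]
Step 6: x=[6.6250 12.5625] v=[4.7500 -1.1250]
Step 7: x=[8.3125 12.0313] v=[3.3750 -1.0625]
Step 8: x=[5.4063 12.6407] v=[-5.8124 1.2187]
Max displacement = 2.3125

Answer: 2.3125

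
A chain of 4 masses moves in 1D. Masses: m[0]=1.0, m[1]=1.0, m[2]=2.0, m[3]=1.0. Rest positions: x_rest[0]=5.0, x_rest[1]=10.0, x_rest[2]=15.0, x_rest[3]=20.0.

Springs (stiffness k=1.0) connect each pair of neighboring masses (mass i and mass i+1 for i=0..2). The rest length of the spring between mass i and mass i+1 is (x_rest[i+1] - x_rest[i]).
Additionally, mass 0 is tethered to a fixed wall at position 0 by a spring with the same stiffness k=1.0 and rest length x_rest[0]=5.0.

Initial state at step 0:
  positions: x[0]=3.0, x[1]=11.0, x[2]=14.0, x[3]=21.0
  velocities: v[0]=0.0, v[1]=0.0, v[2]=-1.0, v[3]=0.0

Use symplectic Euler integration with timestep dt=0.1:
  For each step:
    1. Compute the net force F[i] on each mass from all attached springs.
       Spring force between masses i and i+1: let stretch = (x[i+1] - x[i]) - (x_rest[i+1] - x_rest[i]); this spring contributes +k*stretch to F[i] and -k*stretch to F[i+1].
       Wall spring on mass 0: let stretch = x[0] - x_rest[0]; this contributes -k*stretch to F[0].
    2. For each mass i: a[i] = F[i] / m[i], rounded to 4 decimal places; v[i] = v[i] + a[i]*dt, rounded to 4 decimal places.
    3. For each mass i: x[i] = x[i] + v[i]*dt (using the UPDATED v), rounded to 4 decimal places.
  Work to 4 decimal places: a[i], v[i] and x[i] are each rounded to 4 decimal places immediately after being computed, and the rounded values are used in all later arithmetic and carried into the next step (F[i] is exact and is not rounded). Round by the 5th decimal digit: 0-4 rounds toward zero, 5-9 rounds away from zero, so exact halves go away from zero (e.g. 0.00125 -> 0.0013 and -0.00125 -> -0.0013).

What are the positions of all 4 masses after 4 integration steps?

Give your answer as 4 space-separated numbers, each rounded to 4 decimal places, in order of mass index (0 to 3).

Answer: 3.4777 10.5153 13.8018 20.7960

Derivation:
Step 0: x=[3.0000 11.0000 14.0000 21.0000] v=[0.0000 0.0000 -1.0000 0.0000]
Step 1: x=[3.0500 10.9500 13.9200 20.9800] v=[0.5000 -0.5000 -0.8000 -0.2000]
Step 2: x=[3.1485 10.8507 13.8605 20.9394] v=[0.9850 -0.9930 -0.5955 -0.4060]
Step 3: x=[3.2925 10.7045 13.8213 20.8780] v=[1.4404 -1.4622 -0.3920 -0.6139]
Step 4: x=[3.4777 10.5153 13.8018 20.7960] v=[1.8524 -1.8917 -0.1950 -0.8196]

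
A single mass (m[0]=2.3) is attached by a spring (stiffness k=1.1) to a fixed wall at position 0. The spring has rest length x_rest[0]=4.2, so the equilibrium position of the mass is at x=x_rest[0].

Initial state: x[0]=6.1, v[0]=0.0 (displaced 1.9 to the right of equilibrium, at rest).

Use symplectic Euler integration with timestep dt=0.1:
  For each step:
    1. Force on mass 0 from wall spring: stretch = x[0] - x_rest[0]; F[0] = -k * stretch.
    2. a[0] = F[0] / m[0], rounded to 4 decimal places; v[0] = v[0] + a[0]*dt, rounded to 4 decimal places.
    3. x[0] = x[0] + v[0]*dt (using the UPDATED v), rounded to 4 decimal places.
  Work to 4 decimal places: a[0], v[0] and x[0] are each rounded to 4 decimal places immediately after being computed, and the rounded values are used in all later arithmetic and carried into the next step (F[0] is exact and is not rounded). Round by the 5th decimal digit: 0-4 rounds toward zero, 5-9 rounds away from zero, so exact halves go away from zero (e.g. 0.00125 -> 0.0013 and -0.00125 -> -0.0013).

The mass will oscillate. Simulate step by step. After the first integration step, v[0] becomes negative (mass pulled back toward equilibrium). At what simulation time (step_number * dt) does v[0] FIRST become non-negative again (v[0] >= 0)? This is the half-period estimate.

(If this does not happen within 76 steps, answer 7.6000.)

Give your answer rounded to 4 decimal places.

Step 0: x=[6.1000] v=[0.0000]
Step 1: x=[6.0909] v=[-0.0909]
Step 2: x=[6.0728] v=[-0.1813]
Step 3: x=[6.0457] v=[-0.2709]
Step 4: x=[6.0098] v=[-0.3592]
Step 5: x=[5.9652] v=[-0.4458]
Step 6: x=[5.9122] v=[-0.5302]
Step 7: x=[5.8510] v=[-0.6121]
Step 8: x=[5.7819] v=[-0.6911]
Step 9: x=[5.7052] v=[-0.7668]
Step 10: x=[5.6213] v=[-0.8388]
Step 11: x=[5.5306] v=[-0.9068]
Step 12: x=[5.4336] v=[-0.9704]
Step 13: x=[5.3307] v=[-1.0294]
Step 14: x=[5.2224] v=[-1.0835]
Step 15: x=[5.1092] v=[-1.1324]
Step 16: x=[4.9916] v=[-1.1759]
Step 17: x=[4.8702] v=[-1.2138]
Step 18: x=[4.7456] v=[-1.2459]
Step 19: x=[4.6184] v=[-1.2720]
Step 20: x=[4.4892] v=[-1.2920]
Step 21: x=[4.3586] v=[-1.3058]
Step 22: x=[4.2273] v=[-1.3134]
Step 23: x=[4.0958] v=[-1.3147]
Step 24: x=[3.9648] v=[-1.3097]
Step 25: x=[3.8350] v=[-1.2985]
Step 26: x=[3.7069] v=[-1.2810]
Step 27: x=[3.5812] v=[-1.2574]
Step 28: x=[3.4584] v=[-1.2278]
Step 29: x=[3.3392] v=[-1.1923]
Step 30: x=[3.2241] v=[-1.1511]
Step 31: x=[3.1137] v=[-1.1044]
Step 32: x=[3.0085] v=[-1.0525]
Step 33: x=[2.9090] v=[-0.9955]
Step 34: x=[2.8156] v=[-0.9338]
Step 35: x=[2.7288] v=[-0.8676]
Step 36: x=[2.6491] v=[-0.7972]
Step 37: x=[2.5768] v=[-0.7230]
Step 38: x=[2.5123] v=[-0.6454]
Step 39: x=[2.4558] v=[-0.5647]
Step 40: x=[2.4077] v=[-0.4813]
Step 41: x=[2.3681] v=[-0.3956]
Step 42: x=[2.3373] v=[-0.3080]
Step 43: x=[2.3154] v=[-0.2189]
Step 44: x=[2.3025] v=[-0.1288]
Step 45: x=[2.2987] v=[-0.0381]
Step 46: x=[2.3040] v=[0.0528]
First v>=0 after going negative at step 46, time=4.6000

Answer: 4.6000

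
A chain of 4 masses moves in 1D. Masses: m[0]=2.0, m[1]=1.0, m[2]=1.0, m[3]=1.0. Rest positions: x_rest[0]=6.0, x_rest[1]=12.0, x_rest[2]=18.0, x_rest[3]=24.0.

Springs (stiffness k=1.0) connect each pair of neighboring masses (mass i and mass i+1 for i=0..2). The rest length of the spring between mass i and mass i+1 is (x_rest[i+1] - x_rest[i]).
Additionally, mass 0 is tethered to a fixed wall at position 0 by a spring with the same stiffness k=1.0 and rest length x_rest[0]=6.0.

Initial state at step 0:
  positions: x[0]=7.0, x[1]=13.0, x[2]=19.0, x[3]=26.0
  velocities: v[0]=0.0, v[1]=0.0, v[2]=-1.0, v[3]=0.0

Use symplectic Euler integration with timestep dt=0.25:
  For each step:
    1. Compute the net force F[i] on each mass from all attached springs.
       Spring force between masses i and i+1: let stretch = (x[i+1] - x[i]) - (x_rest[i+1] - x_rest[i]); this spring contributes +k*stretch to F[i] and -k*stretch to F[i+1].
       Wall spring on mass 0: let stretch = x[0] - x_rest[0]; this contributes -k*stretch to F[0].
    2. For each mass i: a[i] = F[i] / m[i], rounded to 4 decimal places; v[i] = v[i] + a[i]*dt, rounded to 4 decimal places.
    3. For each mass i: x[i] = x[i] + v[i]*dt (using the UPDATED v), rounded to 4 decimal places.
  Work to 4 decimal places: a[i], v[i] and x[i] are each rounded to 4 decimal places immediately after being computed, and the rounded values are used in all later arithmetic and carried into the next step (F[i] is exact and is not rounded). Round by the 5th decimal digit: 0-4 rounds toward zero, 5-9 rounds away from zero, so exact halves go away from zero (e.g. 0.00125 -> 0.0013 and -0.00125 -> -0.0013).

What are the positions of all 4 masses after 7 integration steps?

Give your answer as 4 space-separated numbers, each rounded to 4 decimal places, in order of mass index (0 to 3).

Answer: 6.3098 12.6227 19.0385 24.4435

Derivation:
Step 0: x=[7.0000 13.0000 19.0000 26.0000] v=[0.0000 0.0000 -1.0000 0.0000]
Step 1: x=[6.9688 13.0000 18.8125 25.9375] v=[-0.1250 0.0000 -0.7500 -0.2500]
Step 2: x=[6.9083 12.9863 18.7070 25.8047] v=[-0.2422 -0.0547 -0.4219 -0.5313]
Step 3: x=[6.8218 12.9503 18.6876 25.6033] v=[-0.3460 -0.1440 -0.0777 -0.8057]
Step 4: x=[6.7136 12.8899 18.7418 25.3447] v=[-0.4327 -0.2418 0.2169 -1.0346]
Step 5: x=[6.5886 12.8092 18.8430 25.0484] v=[-0.4999 -0.3229 0.4047 -1.1853]
Step 6: x=[6.4521 12.7168 18.9549 24.7392] v=[-0.5459 -0.3696 0.4476 -1.2367]
Step 7: x=[6.3098 12.6227 19.0385 24.4435] v=[-0.5693 -0.3763 0.3342 -1.1828]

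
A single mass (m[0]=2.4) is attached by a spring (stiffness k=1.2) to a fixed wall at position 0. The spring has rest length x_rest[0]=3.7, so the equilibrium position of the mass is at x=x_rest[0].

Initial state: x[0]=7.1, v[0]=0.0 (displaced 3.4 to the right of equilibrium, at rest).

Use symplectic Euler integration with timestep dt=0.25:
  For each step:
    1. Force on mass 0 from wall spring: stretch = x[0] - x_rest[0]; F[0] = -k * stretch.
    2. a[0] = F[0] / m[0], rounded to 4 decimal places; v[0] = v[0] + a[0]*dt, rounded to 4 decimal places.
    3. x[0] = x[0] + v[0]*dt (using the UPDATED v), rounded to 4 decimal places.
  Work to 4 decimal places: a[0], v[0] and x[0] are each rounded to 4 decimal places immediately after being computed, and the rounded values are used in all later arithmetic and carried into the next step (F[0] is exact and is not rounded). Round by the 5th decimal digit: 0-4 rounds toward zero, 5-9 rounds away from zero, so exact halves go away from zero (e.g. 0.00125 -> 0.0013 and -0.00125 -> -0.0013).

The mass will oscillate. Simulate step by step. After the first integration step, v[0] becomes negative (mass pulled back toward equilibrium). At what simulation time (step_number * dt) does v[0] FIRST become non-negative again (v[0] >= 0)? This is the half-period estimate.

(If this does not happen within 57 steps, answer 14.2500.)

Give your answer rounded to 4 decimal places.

Step 0: x=[7.1000] v=[0.0000]
Step 1: x=[6.9938] v=[-0.4250]
Step 2: x=[6.7846] v=[-0.8367]
Step 3: x=[6.4790] v=[-1.2223]
Step 4: x=[6.0866] v=[-1.5697]
Step 5: x=[5.6196] v=[-1.8680]
Step 6: x=[5.0926] v=[-2.1080]
Step 7: x=[4.5221] v=[-2.2821]
Step 8: x=[3.9259] v=[-2.3849]
Step 9: x=[3.3226] v=[-2.4132]
Step 10: x=[2.7311] v=[-2.3660]
Step 11: x=[2.1699] v=[-2.2449]
Step 12: x=[1.6565] v=[-2.0536]
Step 13: x=[1.2070] v=[-1.7982]
Step 14: x=[0.8354] v=[-1.4866]
Step 15: x=[0.5533] v=[-1.1285]
Step 16: x=[0.3695] v=[-0.7352]
Step 17: x=[0.2898] v=[-0.3189]
Step 18: x=[0.3167] v=[0.1074]
First v>=0 after going negative at step 18, time=4.5000

Answer: 4.5000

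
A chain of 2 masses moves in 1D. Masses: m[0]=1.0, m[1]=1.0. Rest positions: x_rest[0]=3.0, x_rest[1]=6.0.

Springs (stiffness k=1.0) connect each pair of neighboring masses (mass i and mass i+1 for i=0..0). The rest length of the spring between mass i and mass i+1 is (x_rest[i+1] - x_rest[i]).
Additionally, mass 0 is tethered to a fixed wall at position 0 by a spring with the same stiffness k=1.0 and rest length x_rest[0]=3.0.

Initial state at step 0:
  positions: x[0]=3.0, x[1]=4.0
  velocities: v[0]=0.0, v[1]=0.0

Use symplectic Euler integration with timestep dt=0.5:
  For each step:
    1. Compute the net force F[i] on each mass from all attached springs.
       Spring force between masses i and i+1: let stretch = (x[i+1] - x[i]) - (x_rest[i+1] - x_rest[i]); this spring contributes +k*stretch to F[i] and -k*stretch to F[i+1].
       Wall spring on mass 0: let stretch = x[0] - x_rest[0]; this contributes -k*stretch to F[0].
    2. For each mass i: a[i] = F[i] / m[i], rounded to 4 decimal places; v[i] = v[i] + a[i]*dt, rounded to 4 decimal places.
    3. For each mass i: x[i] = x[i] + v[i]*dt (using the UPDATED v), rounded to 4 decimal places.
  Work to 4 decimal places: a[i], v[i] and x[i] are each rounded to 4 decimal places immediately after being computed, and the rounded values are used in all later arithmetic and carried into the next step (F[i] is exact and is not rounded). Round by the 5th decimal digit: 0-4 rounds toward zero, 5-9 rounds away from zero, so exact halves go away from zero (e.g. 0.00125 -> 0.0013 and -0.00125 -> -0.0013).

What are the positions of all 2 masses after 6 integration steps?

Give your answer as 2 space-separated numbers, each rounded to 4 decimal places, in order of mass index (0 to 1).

Answer: 4.0217 6.2419

Derivation:
Step 0: x=[3.0000 4.0000] v=[0.0000 0.0000]
Step 1: x=[2.5000 4.5000] v=[-1.0000 1.0000]
Step 2: x=[1.8750 5.2500] v=[-1.2500 1.5000]
Step 3: x=[1.6250 5.9063] v=[-0.5000 1.3125]
Step 4: x=[2.0391 6.2423] v=[0.8282 0.6719]
Step 5: x=[2.9943 6.2775] v=[1.9103 0.0703]
Step 6: x=[4.0217 6.2419] v=[2.0548 -0.0713]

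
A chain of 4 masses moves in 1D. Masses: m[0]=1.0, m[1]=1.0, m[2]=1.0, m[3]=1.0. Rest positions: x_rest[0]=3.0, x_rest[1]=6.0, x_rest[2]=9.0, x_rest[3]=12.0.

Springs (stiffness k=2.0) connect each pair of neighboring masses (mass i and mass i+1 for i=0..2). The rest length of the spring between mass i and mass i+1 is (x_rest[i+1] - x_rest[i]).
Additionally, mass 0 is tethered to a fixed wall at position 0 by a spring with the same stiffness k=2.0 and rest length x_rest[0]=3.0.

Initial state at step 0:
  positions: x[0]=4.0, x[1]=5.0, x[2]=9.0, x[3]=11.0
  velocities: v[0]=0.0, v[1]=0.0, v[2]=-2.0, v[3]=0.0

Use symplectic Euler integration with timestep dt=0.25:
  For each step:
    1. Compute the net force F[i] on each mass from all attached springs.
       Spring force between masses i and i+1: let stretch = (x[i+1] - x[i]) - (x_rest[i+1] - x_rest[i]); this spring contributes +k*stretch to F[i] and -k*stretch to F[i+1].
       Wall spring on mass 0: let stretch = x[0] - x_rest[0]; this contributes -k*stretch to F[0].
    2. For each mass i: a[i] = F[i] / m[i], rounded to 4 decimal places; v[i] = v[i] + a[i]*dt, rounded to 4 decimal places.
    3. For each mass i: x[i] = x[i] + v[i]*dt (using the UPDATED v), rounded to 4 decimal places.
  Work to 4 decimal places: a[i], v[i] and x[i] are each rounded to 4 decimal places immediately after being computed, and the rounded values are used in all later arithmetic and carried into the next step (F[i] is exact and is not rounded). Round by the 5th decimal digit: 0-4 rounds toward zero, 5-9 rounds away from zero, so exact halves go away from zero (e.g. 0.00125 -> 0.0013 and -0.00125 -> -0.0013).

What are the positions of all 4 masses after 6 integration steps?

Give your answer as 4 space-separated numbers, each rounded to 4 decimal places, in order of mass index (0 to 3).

Step 0: x=[4.0000 5.0000 9.0000 11.0000] v=[0.0000 0.0000 -2.0000 0.0000]
Step 1: x=[3.6250 5.3750 8.2500 11.1250] v=[-1.5000 1.5000 -3.0000 0.5000]
Step 2: x=[3.0156 5.8906 7.5000 11.2656] v=[-2.4375 2.0625 -3.0000 0.5625]
Step 3: x=[2.3887 6.2480 7.0195 11.3105] v=[-2.5078 1.4297 -1.9219 0.1797]
Step 4: x=[1.9456 6.2195 6.9790 11.1941] v=[-1.7725 -0.1142 -0.1622 -0.4658]
Step 5: x=[1.7935 5.7517 7.3704 10.9258] v=[-0.6084 -1.8714 1.5656 -1.0734]
Step 6: x=[1.9120 4.9914 8.0039 10.5880] v=[0.4740 -3.0412 2.5340 -1.3511]

Answer: 1.9120 4.9914 8.0039 10.5880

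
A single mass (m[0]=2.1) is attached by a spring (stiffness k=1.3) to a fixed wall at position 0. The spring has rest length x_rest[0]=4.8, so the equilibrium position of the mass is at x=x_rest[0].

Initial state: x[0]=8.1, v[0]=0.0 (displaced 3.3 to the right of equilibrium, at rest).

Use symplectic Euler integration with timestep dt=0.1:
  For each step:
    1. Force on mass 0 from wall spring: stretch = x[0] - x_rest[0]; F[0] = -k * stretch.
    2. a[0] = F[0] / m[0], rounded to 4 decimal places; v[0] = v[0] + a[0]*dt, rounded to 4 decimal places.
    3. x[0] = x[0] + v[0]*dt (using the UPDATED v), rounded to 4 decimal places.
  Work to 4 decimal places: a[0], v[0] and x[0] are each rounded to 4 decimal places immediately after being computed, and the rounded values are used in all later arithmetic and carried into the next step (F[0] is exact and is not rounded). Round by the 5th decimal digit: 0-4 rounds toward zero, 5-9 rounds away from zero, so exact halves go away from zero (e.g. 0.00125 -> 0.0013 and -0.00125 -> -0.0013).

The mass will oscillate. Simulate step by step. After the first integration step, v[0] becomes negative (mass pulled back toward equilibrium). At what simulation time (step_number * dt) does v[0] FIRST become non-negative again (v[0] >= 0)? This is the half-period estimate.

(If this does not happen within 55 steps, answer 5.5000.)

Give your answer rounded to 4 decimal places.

Step 0: x=[8.1000] v=[0.0000]
Step 1: x=[8.0796] v=[-0.2043]
Step 2: x=[8.0389] v=[-0.4073]
Step 3: x=[7.9781] v=[-0.6078]
Step 4: x=[7.8977] v=[-0.8045]
Step 5: x=[7.7981] v=[-0.9963]
Step 6: x=[7.6799] v=[-1.1819]
Step 7: x=[7.5439] v=[-1.3602]
Step 8: x=[7.3909] v=[-1.5301]
Step 9: x=[7.2219] v=[-1.6905]
Step 10: x=[7.0379] v=[-1.8404]
Step 11: x=[6.8400] v=[-1.9789]
Step 12: x=[6.6295] v=[-2.1052]
Step 13: x=[6.4077] v=[-2.2185]
Step 14: x=[6.1759] v=[-2.3180]
Step 15: x=[5.9356] v=[-2.4032]
Step 16: x=[5.6883] v=[-2.4735]
Step 17: x=[5.4355] v=[-2.5285]
Step 18: x=[5.1787] v=[-2.5678]
Step 19: x=[4.9196] v=[-2.5912]
Step 20: x=[4.6597] v=[-2.5986]
Step 21: x=[4.4007] v=[-2.5899]
Step 22: x=[4.1442] v=[-2.5652]
Step 23: x=[3.8917] v=[-2.5246]
Step 24: x=[3.6449] v=[-2.4684]
Step 25: x=[3.4052] v=[-2.3969]
Step 26: x=[3.1741] v=[-2.3106]
Step 27: x=[2.9531] v=[-2.2100]
Step 28: x=[2.7435] v=[-2.0957]
Step 29: x=[2.5467] v=[-1.9684]
Step 30: x=[2.3638] v=[-1.8289]
Step 31: x=[2.1960] v=[-1.6781]
Step 32: x=[2.0443] v=[-1.5169]
Step 33: x=[1.9097] v=[-1.3463]
Step 34: x=[1.7930] v=[-1.1674]
Step 35: x=[1.6949] v=[-0.9813]
Step 36: x=[1.6160] v=[-0.7891]
Step 37: x=[1.5568] v=[-0.5920]
Step 38: x=[1.5177] v=[-0.3912]
Step 39: x=[1.4989] v=[-0.1880]
Step 40: x=[1.5005] v=[0.0164]
First v>=0 after going negative at step 40, time=4.0000

Answer: 4.0000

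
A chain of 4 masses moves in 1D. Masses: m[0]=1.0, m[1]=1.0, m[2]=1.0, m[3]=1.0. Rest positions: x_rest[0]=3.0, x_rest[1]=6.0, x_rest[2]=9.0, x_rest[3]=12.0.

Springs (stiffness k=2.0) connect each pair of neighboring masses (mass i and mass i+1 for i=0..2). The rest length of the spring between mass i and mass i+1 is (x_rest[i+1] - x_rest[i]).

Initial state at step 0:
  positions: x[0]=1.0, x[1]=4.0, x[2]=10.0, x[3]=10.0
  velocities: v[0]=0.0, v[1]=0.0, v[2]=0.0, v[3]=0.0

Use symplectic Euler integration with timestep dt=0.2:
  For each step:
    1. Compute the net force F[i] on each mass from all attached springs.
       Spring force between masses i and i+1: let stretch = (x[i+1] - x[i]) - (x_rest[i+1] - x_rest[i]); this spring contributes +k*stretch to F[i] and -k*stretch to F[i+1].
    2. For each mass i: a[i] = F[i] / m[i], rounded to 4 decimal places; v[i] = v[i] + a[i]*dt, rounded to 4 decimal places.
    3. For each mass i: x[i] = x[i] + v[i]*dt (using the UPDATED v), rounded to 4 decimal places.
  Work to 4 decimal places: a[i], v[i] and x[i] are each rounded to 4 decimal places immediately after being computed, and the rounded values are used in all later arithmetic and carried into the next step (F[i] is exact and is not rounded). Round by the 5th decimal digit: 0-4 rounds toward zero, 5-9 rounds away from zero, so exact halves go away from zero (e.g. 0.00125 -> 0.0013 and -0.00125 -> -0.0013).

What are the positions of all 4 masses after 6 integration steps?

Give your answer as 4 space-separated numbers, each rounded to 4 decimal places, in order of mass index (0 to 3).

Step 0: x=[1.0000 4.0000 10.0000 10.0000] v=[0.0000 0.0000 0.0000 0.0000]
Step 1: x=[1.0000 4.2400 9.5200 10.2400] v=[0.0000 1.2000 -2.4000 1.2000]
Step 2: x=[1.0192 4.6432 8.6752 10.6624] v=[0.0960 2.0160 -4.2240 2.1120]
Step 3: x=[1.0883 5.0790 7.6668 11.1658] v=[0.3456 2.1792 -5.0419 2.5171]
Step 4: x=[1.2367 5.4026 6.7313 11.6293] v=[0.7419 1.6180 -4.6774 2.3175]
Step 5: x=[1.4784 5.4992 6.0814 11.9410] v=[1.2083 0.4831 -3.2497 1.5583]
Step 6: x=[1.8017 5.3207 5.8537 12.0239] v=[1.6166 -0.8923 -1.1387 0.4145]

Answer: 1.8017 5.3207 5.8537 12.0239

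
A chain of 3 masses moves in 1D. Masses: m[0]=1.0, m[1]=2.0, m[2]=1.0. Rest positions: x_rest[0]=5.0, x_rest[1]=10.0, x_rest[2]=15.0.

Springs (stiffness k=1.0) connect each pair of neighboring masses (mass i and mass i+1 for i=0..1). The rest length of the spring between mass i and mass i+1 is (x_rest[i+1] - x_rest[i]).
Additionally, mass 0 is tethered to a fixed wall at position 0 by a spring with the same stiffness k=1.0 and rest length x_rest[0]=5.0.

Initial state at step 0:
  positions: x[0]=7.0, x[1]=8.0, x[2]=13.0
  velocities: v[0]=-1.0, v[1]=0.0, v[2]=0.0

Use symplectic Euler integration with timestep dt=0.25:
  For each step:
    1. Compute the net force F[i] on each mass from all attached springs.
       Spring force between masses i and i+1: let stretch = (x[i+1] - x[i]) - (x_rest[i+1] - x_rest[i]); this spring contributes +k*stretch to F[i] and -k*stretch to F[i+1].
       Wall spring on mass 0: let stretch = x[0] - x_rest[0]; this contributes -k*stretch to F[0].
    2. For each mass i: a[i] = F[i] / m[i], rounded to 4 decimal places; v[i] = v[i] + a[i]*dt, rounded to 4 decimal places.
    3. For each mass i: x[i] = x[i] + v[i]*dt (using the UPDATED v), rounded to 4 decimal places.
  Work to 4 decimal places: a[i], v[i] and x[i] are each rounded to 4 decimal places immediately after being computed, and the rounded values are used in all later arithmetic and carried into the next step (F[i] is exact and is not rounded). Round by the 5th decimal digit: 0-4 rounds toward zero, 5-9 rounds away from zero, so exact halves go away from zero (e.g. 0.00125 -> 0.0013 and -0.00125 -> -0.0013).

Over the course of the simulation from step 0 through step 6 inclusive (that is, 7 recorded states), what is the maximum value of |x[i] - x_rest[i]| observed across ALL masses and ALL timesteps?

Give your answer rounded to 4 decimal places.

Step 0: x=[7.0000 8.0000 13.0000] v=[-1.0000 0.0000 0.0000]
Step 1: x=[6.3750 8.1250 13.0000] v=[-2.5000 0.5000 0.0000]
Step 2: x=[5.4609 8.3477 13.0078] v=[-3.6563 0.8906 0.0313]
Step 3: x=[4.3860 8.6258 13.0369] v=[-4.2998 1.1123 0.1163]
Step 4: x=[3.3019 8.9092 13.1028] v=[-4.3364 1.1337 0.2635]
Step 5: x=[2.3619 9.1485 13.2191] v=[-3.7601 0.9570 0.4651]
Step 6: x=[1.6984 9.3029 13.3935] v=[-2.6539 0.6175 0.6975]
Max displacement = 3.3016

Answer: 3.3016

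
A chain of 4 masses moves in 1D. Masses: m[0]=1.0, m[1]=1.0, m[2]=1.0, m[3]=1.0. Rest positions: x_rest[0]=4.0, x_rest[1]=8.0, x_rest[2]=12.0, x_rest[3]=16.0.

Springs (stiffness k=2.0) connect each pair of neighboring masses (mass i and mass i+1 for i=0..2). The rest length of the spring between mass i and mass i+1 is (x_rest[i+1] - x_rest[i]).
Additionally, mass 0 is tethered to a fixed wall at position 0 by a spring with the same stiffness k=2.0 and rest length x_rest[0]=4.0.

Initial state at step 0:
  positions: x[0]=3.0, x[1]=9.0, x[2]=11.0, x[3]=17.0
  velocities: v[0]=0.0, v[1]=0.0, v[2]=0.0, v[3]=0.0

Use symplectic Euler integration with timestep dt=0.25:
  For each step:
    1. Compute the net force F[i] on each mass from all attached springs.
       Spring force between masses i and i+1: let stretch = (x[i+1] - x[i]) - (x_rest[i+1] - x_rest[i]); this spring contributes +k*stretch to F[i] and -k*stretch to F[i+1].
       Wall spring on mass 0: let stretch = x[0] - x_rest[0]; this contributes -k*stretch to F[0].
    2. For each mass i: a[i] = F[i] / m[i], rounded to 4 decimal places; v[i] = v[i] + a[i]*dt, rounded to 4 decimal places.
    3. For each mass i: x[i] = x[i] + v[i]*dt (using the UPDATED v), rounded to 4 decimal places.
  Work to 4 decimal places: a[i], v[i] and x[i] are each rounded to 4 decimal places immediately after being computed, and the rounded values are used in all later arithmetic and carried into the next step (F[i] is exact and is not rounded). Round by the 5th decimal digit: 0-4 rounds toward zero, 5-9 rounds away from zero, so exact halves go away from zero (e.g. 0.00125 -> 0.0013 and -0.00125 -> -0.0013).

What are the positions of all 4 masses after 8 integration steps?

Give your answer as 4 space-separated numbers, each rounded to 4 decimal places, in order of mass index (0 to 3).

Step 0: x=[3.0000 9.0000 11.0000 17.0000] v=[0.0000 0.0000 0.0000 0.0000]
Step 1: x=[3.3750 8.5000 11.5000 16.7500] v=[1.5000 -2.0000 2.0000 -1.0000]
Step 2: x=[3.9688 7.7344 12.2813 16.3438] v=[2.3750 -3.0625 3.1250 -1.6250]
Step 3: x=[4.5372 7.0664 13.0020 15.9297] v=[2.2734 -2.6719 2.8828 -1.6563]
Step 4: x=[4.8546 6.8242 13.3467 15.6497] v=[1.2694 -0.9687 1.3789 -1.1202]
Step 5: x=[4.8113 7.1512 13.1640 15.5818] v=[-0.1731 1.3078 -0.7309 -0.2717]
Step 6: x=[4.4591 7.9373 12.5319 15.7117] v=[-1.4088 3.1443 -2.5284 0.5194]
Step 7: x=[3.9843 8.8629 11.7230 15.9441] v=[-1.8993 3.7025 -3.2358 0.9295]
Step 8: x=[3.6213 9.5362 11.0842 16.1489] v=[-1.4522 2.6933 -2.5553 0.8190]

Answer: 3.6213 9.5362 11.0842 16.1489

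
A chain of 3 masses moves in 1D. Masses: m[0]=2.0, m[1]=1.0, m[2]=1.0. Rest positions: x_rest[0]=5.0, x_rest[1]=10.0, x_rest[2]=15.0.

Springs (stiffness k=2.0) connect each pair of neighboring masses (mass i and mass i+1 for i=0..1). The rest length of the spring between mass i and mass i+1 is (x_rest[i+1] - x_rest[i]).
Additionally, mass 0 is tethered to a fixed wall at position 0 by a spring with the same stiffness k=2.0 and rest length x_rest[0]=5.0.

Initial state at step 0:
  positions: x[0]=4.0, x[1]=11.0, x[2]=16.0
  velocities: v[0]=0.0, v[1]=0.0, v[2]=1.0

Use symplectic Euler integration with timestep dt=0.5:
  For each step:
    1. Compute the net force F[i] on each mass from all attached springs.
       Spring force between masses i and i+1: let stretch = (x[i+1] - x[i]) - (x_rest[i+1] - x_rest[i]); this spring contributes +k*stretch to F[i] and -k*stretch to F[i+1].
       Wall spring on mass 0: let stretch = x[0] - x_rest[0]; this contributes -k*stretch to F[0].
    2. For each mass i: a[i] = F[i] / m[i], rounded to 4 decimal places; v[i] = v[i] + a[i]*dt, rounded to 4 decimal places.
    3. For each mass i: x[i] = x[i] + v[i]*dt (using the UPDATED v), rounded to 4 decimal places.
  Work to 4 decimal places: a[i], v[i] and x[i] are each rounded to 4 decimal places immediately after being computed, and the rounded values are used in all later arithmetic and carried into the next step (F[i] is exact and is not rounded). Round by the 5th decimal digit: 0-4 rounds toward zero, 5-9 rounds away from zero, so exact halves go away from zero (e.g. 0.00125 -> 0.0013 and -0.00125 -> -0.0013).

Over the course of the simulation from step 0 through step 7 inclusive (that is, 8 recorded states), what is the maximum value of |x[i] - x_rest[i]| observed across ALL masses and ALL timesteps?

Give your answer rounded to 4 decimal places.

Answer: 1.5782

Derivation:
Step 0: x=[4.0000 11.0000 16.0000] v=[0.0000 0.0000 1.0000]
Step 1: x=[4.7500 10.0000 16.5000] v=[1.5000 -2.0000 1.0000]
Step 2: x=[5.6250 9.6250 16.2500] v=[1.7500 -0.7500 -0.5000]
Step 3: x=[6.0938 10.5625 15.1875] v=[0.9375 1.8750 -2.1250]
Step 4: x=[6.1563 11.5782 14.3125] v=[0.1250 2.0313 -1.7500]
Step 5: x=[6.0352 11.2501 14.5704] v=[-0.2422 -0.6563 0.5157]
Step 6: x=[5.7090 9.9747 15.6681] v=[-0.6524 -2.5509 2.1954]
Step 7: x=[5.0220 9.4131 16.4191] v=[-1.3741 -1.1232 1.5020]
Max displacement = 1.5782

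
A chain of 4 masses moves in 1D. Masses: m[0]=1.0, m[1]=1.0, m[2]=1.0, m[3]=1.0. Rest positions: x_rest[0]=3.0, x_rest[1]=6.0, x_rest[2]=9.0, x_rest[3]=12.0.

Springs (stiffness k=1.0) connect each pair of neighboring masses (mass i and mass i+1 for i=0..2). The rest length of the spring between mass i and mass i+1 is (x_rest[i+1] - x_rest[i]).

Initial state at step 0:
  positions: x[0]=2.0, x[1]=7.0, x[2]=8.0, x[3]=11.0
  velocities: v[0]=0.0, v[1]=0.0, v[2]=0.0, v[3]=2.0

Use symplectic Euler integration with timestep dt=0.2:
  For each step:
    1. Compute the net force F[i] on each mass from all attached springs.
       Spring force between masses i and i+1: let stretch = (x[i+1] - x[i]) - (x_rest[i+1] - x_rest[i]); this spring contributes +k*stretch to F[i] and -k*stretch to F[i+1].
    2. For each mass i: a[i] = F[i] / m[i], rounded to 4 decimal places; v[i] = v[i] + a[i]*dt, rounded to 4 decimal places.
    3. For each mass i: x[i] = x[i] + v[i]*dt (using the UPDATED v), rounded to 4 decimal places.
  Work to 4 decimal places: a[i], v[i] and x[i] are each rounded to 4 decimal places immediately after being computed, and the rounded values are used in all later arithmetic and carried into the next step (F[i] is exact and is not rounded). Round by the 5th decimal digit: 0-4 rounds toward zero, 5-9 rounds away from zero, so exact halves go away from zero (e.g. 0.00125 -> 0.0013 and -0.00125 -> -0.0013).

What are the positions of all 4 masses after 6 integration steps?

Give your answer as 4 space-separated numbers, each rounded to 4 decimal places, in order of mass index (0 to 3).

Step 0: x=[2.0000 7.0000 8.0000 11.0000] v=[0.0000 0.0000 0.0000 2.0000]
Step 1: x=[2.0800 6.8400 8.0800 11.4000] v=[0.4000 -0.8000 0.4000 2.0000]
Step 2: x=[2.2304 6.5392 8.2432 11.7872] v=[0.7520 -1.5040 0.8160 1.9360]
Step 3: x=[2.4332 6.1342 8.4800 12.1526] v=[1.0138 -2.0250 1.1840 1.8272]
Step 4: x=[2.6640 5.6750 8.7699 12.4911] v=[1.1540 -2.2960 1.4494 1.6927]
Step 5: x=[2.8952 5.2192 9.0848 12.8008] v=[1.1562 -2.2792 1.5747 1.5485]
Step 6: x=[3.0994 4.8250 9.3938 13.0819] v=[1.0210 -1.9709 1.5448 1.4053]

Answer: 3.0994 4.8250 9.3938 13.0819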